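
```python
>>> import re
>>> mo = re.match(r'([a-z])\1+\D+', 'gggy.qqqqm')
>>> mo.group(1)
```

'g'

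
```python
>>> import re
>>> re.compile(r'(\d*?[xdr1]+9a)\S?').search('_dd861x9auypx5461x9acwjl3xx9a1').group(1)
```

The match spans [3:10] → '861x9au'.
Captured: group 1 = '861x9a'.

'861x9a'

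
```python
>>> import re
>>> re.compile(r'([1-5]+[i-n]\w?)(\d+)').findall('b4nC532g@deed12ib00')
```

[('4nC', '532'), ('12ib', '00')]

This matches one or more of a character in [1-5], then a character in [i-n], then optionally a word character (captured); then one or more of a digit (captured).
Walking the string: at [1:7] match '4nC532', groups = ('4nC', '532'); at [13:19] match '12ib00', groups = ('12ib', '00').
With 2 capturing groups, `findall` returns a 2-tuple per match.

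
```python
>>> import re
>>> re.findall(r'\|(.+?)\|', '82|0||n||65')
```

['0', 'n']

Because there's exactly one group, `findall` drops the full match and keeps group 1 from each hit.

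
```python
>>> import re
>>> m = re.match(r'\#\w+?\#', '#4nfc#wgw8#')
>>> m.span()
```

(0, 6)

`match` is anchored at position 0; if the pattern doesn't fit there, it returns None.
The match spans [0:6] → '#4nfc#'.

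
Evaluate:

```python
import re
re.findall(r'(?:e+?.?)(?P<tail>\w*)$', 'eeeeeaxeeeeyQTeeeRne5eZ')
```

['eeeaxeeeeyQTeeeRne5eZ']

The pattern matches one or more of the literal 'e' (lazy), then optionally any character (non-capturing group); then zero or more of a word character (captured as 'tail'); then anchored at the end.
A `+?`/`*?`/`{m,n}?` starts at its minimum and grows only as far as needed for what follows to match.
Walking the string: at [0:23] match 'eeeeeaxeeeeyQTeeeRne5eZ', group 1 = 'eeeaxeeeeyQTeeeRne5eZ'.
One capturing group, so `findall` returns just the captured substring from the one match — 1 in all.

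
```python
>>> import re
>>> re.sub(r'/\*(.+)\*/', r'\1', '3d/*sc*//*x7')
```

'3dsc/*x7'

Matches: at [2:8] → '/*sc*/'.
The replacement refers to a captured group, so each match is rewritten using its own captured text.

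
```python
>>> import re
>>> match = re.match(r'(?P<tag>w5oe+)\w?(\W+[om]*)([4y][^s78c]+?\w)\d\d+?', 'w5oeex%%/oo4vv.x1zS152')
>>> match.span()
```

`match` is anchored at position 0; if the pattern doesn't fit there, it returns None.
The match spans [0:21] → 'w5oeex%%/oo4vv.x1zS15'.

(0, 21)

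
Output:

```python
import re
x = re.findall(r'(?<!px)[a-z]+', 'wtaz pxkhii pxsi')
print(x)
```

['wtaz', 'pxkhii', 'pxsi']

The negative lookaround is zero-width — it rules out positions where the adjacent text would match, without consuming anything.
Scanning left to right: at [0:4] → 'wtaz'; at [5:11] → 'pxkhii'; at [12:16] → 'pxsi'.
No capturing groups, so `findall` returns the 3 full match strings.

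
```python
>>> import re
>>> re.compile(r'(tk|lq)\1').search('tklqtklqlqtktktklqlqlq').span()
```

(6, 10)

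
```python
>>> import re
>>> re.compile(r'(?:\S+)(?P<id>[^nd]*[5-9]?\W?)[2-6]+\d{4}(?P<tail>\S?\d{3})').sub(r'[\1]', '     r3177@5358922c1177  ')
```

'     []7  '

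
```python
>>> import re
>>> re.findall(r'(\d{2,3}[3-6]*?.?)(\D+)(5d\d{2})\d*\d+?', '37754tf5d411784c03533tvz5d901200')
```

The pattern matches 2 to 3 of a digit, then zero or more of a character in [3-6] (lazy), then optionally any character (captured); then one or more of a non-digit (captured); then the literal '5d', then exactly 2 of a digit (captured); then zero or more of a digit, then one or more of a digit (lazy).
Walking the string: at [0:15] match '37754tf5d411784', groups = ('37754', 'tf', '5d41'); at [16:32] match '03533tvz5d901200', groups = ('03533', 'tvz', '5d90').
With 3 capturing groups, `findall` returns a 3-tuple per match.

[('37754', 'tf', '5d41'), ('03533', 'tvz', '5d90')]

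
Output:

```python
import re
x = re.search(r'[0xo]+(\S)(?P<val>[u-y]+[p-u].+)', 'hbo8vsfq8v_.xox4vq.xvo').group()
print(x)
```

o8vsfq8v_.xox4vq.xvo

The pattern matches one or more of one of [0xo]; then a non-whitespace character (captured); then one or more of a character in [u-y], then a character in [p-u], then one or more of any character (captured as 'val').
`re.search` scans for the first position where the pattern succeeds.
The match spans [2:22] → 'o8vsfq8v_.xox4vq.xvo'.
Captured: group 1 = '8', group 2 = 'vsfq8v_.xox4vq.xvo'.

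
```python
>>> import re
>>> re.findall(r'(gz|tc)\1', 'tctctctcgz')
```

['tc', 'tc']

After group 1 captures some text, `\1` only succeeds where that same text appears again.
Because there's exactly one group, `findall` drops the full match and keeps group 1 from each hit.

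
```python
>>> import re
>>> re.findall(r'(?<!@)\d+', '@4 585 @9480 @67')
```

['585', '480', '7']

The negative lookahead/lookbehind blocks any match where the forbidden context is present.
Scanning left to right: at [3:6] → '585'; at [9:12] → '480'; at [15:16] → '7'.
`findall` yields the raw match text (3 of them) because the pattern has no groups.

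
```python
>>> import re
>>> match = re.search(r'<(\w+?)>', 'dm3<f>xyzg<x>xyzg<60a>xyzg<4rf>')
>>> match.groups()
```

('f',)

Unlike `match`, `search` isn't anchored — it looks for the pattern anywhere in the string.
The match spans [3:6] → '<f>'.
Captured: group 1 = 'f'.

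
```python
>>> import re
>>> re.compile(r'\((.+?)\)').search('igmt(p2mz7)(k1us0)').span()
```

(4, 11)

A non-greedy quantifier consumes as few characters as it can — just enough that the remainder of the pattern still matches from where it stops; whatever follows it matches normally.
The match spans [4:11] → '(p2mz7)'.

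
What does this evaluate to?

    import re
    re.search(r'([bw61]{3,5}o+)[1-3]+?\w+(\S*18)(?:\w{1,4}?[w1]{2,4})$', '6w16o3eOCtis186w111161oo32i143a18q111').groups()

('6w16o', '18')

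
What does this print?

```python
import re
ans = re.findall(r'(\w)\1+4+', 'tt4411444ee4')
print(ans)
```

A backreference is literal: `\1` must see the identical characters the first group matched.
`findall` collects group 1 from each match (3 total).

['t', '1', 'e']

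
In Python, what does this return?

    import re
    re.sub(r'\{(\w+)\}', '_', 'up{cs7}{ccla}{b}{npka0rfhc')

Matches: at [2:7] → '{cs7}'; at [7:13] → '{ccla}'; at [13:16] → '{b}'.
Each match is replaced by '_'.

'up___{npka0rfhc'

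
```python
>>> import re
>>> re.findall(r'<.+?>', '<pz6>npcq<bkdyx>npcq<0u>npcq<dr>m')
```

Matches: at [0:5] → '<pz6>'; at [9:16] → '<bkdyx>'; at [20:24] → '<0u>'; at [28:32] → '<dr>'.
No capturing groups, so `findall` returns the 4 full match strings.

['<pz6>', '<bkdyx>', '<0u>', '<dr>']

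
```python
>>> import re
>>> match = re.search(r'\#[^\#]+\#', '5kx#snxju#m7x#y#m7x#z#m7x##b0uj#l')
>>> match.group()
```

`search` walks the string left to right and returns the first match it finds.
The match spans [3:10] → '#snxju#'.

'#snxju#'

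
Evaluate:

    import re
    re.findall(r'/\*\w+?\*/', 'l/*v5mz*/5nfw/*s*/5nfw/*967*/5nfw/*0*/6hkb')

Scanning left to right: at [1:9] → '/*v5mz*/'; at [13:18] → '/*s*/'; at [22:29] → '/*967*/'; at [33:38] → '/*0*/'.
No capturing groups, so `findall` returns the 4 full match strings.

['/*v5mz*/', '/*s*/', '/*967*/', '/*0*/']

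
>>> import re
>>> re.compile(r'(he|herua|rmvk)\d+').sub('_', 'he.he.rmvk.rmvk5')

Matches: at [11:16] → 'rmvk5'.
Each match is replaced by '_'.

'he.he.rmvk._'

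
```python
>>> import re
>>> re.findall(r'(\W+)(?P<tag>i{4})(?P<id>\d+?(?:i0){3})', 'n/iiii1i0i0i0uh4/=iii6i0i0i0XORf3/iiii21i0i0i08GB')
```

The pattern matches one or more of a non-word character (captured); then exactly 4 of a literal 'i' (captured as 'tag'); then one or more of a digit (lazy), then the literal 'i0' repeated 3 times (captured as 'id').
Matches: at [1:13] match '/iiii1i0i0i0', groups = ('/', 'iiii', '1i0i0i0'); at [33:46] match '/iiii21i0i0i0', groups = ('/', 'iiii', '21i0i0i0').
3 groups means each result is a tuple of 3 captured strings — 2 here.

[('/', 'iiii', '1i0i0i0'), ('/', 'iiii', '21i0i0i0')]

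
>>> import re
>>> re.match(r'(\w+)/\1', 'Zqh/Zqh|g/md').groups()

The match spans [0:7] → 'Zqh/Zqh'.
Captured: group 1 = 'Zqh'.

('Zqh',)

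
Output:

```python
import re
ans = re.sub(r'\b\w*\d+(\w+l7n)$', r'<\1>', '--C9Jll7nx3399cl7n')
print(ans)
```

--<cl7n>

Pattern: a word boundary (`\b`, zero-width); then zero or more of a word character, then one or more of a digit; then one or more of a word character, then the literal 'l7n' (captured); then anchored at the end.
Matches: at [2:18] → 'C9Jll7nx3399cl7n'.
The replacement refers to a captured group, so each match is rewritten using its own captured text.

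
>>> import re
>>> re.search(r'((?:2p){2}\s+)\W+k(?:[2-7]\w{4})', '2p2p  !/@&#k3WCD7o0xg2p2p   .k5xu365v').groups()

('2p2p  ',)

The match spans [0:17] → '2p2p  !/@&#k3WCD7'.
Captured: group 1 = '2p2p  '.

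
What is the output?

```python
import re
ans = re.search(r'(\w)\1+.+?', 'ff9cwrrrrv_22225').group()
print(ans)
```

ff9

The backreference `\1` re-matches whatever the first group consumed, character for character.
The match spans [0:3] → 'ff9'.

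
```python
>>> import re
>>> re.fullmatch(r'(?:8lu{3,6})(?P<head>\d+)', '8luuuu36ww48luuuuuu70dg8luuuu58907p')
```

None

`re.fullmatch` requires the pattern to consume the entire string.
Here the pattern can't cover the whole string, so the call returns None.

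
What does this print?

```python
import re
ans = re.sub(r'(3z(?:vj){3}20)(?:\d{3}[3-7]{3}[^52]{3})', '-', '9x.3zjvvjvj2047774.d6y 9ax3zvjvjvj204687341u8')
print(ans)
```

Pattern: the literal '3z', then the literal 'vj' repeated 3 times, then the literal '20' (captured); then exactly 3 of a digit, then exactly 3 of a character in [3-7], then exactly 3 of any character except [52] (non-capturing group).
Matches: at [26:45] → '3zvjvjvj204687341u8'.
Each match is replaced by '-'.

9x.3zjvvjvj2047774.d6y 9ax-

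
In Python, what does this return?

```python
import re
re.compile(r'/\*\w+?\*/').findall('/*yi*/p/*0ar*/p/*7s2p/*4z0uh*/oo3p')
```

['/*yi*/', '/*0ar*/', '/*4z0uh*/']

Scanning left to right: at [0:6] → '/*yi*/'; at [7:14] → '/*0ar*/'; at [21:30] → '/*4z0uh*/'.
Since nothing is captured, `findall` lists the 3 matched substrings directly.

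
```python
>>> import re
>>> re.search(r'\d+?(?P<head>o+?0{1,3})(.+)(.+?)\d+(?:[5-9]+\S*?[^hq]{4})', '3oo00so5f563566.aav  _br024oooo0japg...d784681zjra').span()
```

This matches one or more of a digit (lazy); then one or more of a literal 'o' (lazy), then 1 to 3 of a literal '0' (captured as 'head'); then one or more of any character (captured); then one or more of any character (lazy) (captured); then one or more of a digit; then one or more of a character in [5-9], then zero or more of a non-whitespace character (lazy), then exactly 4 of any character except [hq] (non-capturing group).
With the lazy modifier that quantifier settles for the fewest repetitions that let the rest of the pattern succeed (the atoms after it are unaffected and can still be greedy).
`re.search` tries every starting position until one works.
The match spans [0:49] → '3oo00so5f563566.aav  _br024oooo0japg...d784681zjr'.
Captured: group 1 = 'oo00', group 2 = 'so5f563566.aav  _br024oooo0japg...d78', group 3 = '4'.

(0, 49)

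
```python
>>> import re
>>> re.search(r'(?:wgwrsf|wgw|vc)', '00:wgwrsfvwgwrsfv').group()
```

The regex engine tests alternatives in the order written; an earlier branch that matches wins even if a later one would match more.
`re.search` scans for the first position where the pattern succeeds.
The match spans [3:9] → 'wgwrsf'.

'wgwrsf'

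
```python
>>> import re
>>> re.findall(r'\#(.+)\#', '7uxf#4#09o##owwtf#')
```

With a single group, `findall` returns only what that group captured — 1 item.

['4#09o##owwtf']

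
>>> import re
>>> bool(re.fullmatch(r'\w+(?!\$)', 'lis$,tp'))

`(?!…)`/`(?<!…)` only lets a position through if the neighbouring text does NOT match; no characters are consumed.
`fullmatch` succeeds only if the pattern covers the string from start to end.
Here the pattern can't cover the whole string, so the call returns None, and `bool(None)` is False.

False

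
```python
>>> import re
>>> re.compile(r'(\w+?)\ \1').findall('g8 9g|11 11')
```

After group 1 captures some text, `\1` only succeeds where that same text appears again.
With a single group, `findall` returns only what that group captured — 1 item.

['11']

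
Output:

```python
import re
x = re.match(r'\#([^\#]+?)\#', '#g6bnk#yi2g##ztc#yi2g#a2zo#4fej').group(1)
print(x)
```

g6bnk

`re.match` won't scan ahead — the pattern has to work from the very first character.
The match spans [0:7] → '#g6bnk#'.
Captured: group 1 = 'g6bnk'.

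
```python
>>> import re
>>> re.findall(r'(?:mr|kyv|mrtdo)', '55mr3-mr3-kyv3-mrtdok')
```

Alternation tries branches left to right and keeps the first one that lets the overall match succeed at that position.
No capturing groups, so `findall` returns the 4 full match strings.

['mr', 'mr', 'kyv', 'mr']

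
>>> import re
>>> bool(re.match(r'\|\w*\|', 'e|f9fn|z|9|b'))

With `match`, the pattern is implicitly anchored at the beginning.
Here position 0 doesn't satisfy it, so the call returns None, and `bool(None)` is False.

False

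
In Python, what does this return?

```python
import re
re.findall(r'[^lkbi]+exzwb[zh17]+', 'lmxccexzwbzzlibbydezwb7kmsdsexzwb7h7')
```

The pattern matches one or more of any character except [lkbi]; then the literal 'exz', then the literal 'wb'; then one or more of one of [zh17].
Walking the string: at [1:12] → 'mxccexzwbzz'; at [24:36] → 'msdsexzwb7h7'.
With no groups in the pattern, `findall` gives back each whole match — 2 here.

['mxccexzwbzz', 'msdsexzwb7h7']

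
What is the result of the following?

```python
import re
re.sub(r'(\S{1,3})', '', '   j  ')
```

The pattern matches 1 to 3 of a non-whitespace character (captured).
Matches: at [3:4] → 'j'.
`sub` substitutes '' at each match site.

'     '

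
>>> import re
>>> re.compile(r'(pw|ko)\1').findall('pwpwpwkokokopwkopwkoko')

`\1` has to match the exact text group 1 already captured.
Walking the string: at [0:4] match 'pwpw', group 1 = 'pw'; at [6:10] match 'koko', group 1 = 'ko'; at [18:22] match 'koko', group 1 = 'ko'.
`findall` collects group 1 from each match (3 total).

['pw', 'ko', 'ko']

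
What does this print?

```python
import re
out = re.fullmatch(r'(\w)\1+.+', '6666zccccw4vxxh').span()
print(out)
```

(0, 15)

After group 1 captures some text, `\1` only succeeds where that same text appears again.
`re.fullmatch` requires the pattern to consume the entire string.
The match spans [0:15] → '6666zccccw4vxxh'.
Captured: group 1 = '6'.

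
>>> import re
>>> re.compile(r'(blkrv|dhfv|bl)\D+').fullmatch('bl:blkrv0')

`re.fullmatch` is like wrapping the pattern in `^…$` (in single-line mode).
Here the string isn't matched end-to-end, so the call returns None.

None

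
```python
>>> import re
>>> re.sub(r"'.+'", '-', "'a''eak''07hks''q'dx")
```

'-dx'

Matches: at [0:18] → "'a''eak''07hks''q'".
Each match is replaced by '-'.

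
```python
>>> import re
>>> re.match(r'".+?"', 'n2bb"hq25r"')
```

With `match`, the pattern is implicitly anchored at the beginning.
Here position 0 doesn't satisfy it, so the call returns None.

None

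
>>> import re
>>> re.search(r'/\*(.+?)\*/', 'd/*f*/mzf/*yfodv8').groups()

`re.search` tries every starting position until one works.
The match spans [1:6] → '/*f*/'.
Captured: group 1 = 'f'.

('f',)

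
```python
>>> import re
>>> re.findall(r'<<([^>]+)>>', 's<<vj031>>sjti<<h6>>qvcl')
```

`findall` collects group 1 from each match (2 total).

['vj031', 'h6']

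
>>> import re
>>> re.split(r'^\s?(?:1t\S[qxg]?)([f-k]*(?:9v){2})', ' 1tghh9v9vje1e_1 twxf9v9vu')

['', 'hh9v9v', 'je1e_1 twxf9v9vu']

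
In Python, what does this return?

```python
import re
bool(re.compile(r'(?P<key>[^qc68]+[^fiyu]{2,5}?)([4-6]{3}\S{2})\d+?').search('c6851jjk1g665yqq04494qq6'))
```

The pattern matches one or more of any character except [qc68], then 2 to 5 of any character except [fiyu] (lazy) (captured as 'key'); then exactly 3 of a character in [4-6], then exactly 2 of a non-whitespace character (captured); then one or more of a digit (lazy).
Unlike `match`, `search` isn't anchored — it looks for the pattern anywhere in the string.
Here the pattern never matches, so the call returns None, and `bool(None)` is False.

False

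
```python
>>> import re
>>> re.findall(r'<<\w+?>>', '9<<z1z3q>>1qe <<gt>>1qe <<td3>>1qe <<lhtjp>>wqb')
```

['<<z1z3q>>', '<<gt>>', '<<td3>>', '<<lhtjp>>']

Walking the string: at [1:10] → '<<z1z3q>>'; at [14:20] → '<<gt>>'; at [24:31] → '<<td3>>'; at [35:44] → '<<lhtjp>>'.
No capturing groups, so `findall` returns the 4 full match strings.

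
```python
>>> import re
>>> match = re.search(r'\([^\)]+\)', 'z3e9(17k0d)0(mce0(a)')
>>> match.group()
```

'(17k0d)'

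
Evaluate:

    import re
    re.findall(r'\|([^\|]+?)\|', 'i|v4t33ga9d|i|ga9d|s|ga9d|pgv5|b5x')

['v4t33ga9d', 'ga9d', 'ga9d']

Matches: at [1:12] match '|v4t33ga9d|', group 1 = 'v4t33ga9d'; at [13:19] match '|ga9d|', group 1 = 'ga9d'; at [20:26] match '|ga9d|', group 1 = 'ga9d'.
`findall` collects group 1 from each match (3 total).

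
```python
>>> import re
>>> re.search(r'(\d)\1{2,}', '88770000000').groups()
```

('0',)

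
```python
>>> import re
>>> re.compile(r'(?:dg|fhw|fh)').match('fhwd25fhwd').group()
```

'fhw'

With `match`, the pattern is implicitly anchored at the beginning.
The match spans [0:3] → 'fhw'.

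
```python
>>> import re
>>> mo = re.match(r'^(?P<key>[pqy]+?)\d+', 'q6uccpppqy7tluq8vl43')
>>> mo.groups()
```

The match spans [0:2] → 'q6'.
Captured: group 1 = 'q'.

('q',)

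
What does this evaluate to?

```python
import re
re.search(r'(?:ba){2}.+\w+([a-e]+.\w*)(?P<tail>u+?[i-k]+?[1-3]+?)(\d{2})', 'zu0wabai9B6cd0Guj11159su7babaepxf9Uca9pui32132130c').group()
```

'babaepxf9Uca9pui321'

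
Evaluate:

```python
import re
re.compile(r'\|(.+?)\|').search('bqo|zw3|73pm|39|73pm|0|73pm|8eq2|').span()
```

(3, 8)

Lazy quantifiers expand one character at a time until the remainder of the pattern can match.
The match spans [3:8] → '|zw3|'.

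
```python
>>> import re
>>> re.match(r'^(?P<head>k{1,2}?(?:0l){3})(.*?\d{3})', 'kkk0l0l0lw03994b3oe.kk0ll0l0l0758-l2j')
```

None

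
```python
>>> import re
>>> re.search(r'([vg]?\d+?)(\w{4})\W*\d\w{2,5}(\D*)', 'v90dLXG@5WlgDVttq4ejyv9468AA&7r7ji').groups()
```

('v90', 'dLXG', 'ttq')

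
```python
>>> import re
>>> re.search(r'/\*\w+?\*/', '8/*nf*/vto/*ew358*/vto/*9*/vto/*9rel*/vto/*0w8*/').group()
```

'/*nf*/'

Unlike `match`, `search` isn't anchored — it looks for the pattern anywhere in the string.
The match spans [1:7] → '/*nf*/'.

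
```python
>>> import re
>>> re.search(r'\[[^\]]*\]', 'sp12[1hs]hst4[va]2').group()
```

'[1hs]'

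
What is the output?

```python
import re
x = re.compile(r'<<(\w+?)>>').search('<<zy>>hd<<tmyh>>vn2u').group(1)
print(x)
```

The match spans [0:6] → '<<zy>>'.
Captured: group 1 = 'zy'.

zy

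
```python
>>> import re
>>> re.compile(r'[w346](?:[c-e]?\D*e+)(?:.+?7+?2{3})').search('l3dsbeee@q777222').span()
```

(1, 16)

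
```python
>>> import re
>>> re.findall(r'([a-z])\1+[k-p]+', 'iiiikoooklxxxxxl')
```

['i', 'x']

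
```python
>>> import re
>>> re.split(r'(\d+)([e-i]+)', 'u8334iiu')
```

['u', '8334', 'ii', 'u']

Pattern: one or more of a digit (captured); then one or more of a character in [e-i] (captured).
Matches to split on: at [1:7] → '8334ii'.
`re.split` interleaves the captured-group text with the surrounding fragments.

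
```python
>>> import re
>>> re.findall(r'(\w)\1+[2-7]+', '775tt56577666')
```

['7', 't']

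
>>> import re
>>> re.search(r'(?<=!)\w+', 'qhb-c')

None

The positive lookaround only admits positions where the adjacent text matches; those characters stay outside the span.
`re.search` tries every starting position until one works.
Here nothing in the string fits, so the call returns None.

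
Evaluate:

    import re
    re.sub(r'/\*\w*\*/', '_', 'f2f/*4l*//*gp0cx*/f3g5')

'f2f__f3g5'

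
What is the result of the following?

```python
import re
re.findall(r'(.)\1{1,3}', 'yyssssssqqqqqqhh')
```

['y', 's', 's', 'q', 'q', 'h']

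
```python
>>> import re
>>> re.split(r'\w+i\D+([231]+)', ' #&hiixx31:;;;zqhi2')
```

[' #&', '31', ':;;;zqhi2']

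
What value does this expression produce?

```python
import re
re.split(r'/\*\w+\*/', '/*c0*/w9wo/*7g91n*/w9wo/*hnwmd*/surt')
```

Matches to split on: at [0:6] → '/*c0*/'; at [10:19] → '/*7g91n*/'; at [23:32] → '/*hnwmd*/'.
Splitting on the pattern gives 4 pieces.

['', 'w9wo', 'w9wo', 'surt']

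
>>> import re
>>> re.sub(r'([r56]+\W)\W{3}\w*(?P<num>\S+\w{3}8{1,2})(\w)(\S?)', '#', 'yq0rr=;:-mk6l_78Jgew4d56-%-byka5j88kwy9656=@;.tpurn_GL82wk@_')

'yq0#k@_'

Every occurrence is swapped for '#'.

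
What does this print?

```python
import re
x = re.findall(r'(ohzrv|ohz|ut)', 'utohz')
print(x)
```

['ut', 'ohz']

`findall` collects group 1 from each match (2 total).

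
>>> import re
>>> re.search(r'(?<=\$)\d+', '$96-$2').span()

The lookaround is zero-width — it requires the adjacent text to match without consuming it, so the asserted text isn't part of the match.
`re.search` scans for the first position where the pattern succeeds.
The match spans [1:3] → '96'.

(1, 3)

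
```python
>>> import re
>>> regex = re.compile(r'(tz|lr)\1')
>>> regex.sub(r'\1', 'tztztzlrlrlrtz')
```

'tztzlrlrtz'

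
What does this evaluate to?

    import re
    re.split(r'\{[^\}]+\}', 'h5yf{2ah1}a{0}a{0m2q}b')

Matches to split on: at [4:10] → '{2ah1}'; at [11:14] → '{0}'; at [15:21] → '{0m2q}'.
`split` removes every match and returns the 4 fragments in between.

['h5yf', 'a', 'a', 'b']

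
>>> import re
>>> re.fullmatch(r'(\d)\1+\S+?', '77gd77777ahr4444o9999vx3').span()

(0, 24)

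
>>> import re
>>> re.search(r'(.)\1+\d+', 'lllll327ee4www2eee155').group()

'lllll327'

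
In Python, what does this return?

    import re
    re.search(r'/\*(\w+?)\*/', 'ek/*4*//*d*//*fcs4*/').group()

'/*4*/'

`re.search` scans for the first position where the pattern succeeds.
The match spans [2:7] → '/*4*/'.
Captured: group 1 = '4'.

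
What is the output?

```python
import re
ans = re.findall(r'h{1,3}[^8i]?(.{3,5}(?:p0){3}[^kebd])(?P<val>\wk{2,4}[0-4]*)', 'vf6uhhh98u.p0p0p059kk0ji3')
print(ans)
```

[('8u.p0p0p05', '9kk0')]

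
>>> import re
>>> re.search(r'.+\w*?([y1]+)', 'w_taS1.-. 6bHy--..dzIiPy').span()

(0, 24)

The match spans [0:24] → 'w_taS1.-. 6bHy--..dzIiPy'.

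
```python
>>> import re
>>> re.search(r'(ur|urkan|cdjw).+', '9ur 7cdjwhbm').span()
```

(1, 12)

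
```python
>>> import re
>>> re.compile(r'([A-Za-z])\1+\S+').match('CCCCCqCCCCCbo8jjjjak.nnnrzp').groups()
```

('C',)

The backreference `\1` re-matches whatever the first group consumed, character for character.
With `match`, the pattern is implicitly anchored at the beginning.
The match spans [0:27] → 'CCCCCqCCCCCbo8jjjjak.nnnrzp'.
Captured: group 1 = 'C'.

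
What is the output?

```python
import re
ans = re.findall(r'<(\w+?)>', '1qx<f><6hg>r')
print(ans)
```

Scanning left to right: at [3:6] match '<f>', group 1 = 'f'; at [6:11] match '<6hg>', group 1 = '6hg'.
With a single group, `findall` returns only what that group captured — 2 items.

['f', '6hg']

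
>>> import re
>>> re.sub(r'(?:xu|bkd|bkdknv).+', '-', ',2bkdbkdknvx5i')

',2-'

`sub` substitutes '-' at each match site.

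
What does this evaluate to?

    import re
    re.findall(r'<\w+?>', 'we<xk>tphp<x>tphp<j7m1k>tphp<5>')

['<xk>', '<x>', '<j7m1k>', '<5>']

Scanning left to right: at [2:6] → '<xk>'; at [10:13] → '<x>'; at [17:24] → '<j7m1k>'; at [28:31] → '<5>'.
Since nothing is captured, `findall` lists the 4 matched substrings directly.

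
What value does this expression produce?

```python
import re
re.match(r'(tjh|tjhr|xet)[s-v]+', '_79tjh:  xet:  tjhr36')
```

With `match`, the pattern is implicitly anchored at the beginning.
Here the pattern fails at index 0, so the call returns None.

None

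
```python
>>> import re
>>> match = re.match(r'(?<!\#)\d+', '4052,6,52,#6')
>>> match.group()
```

With `match`, the pattern is implicitly anchored at the beginning.
The match spans [0:4] → '4052'.

'4052'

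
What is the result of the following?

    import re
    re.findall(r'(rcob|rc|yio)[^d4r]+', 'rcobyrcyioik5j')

['rcob', 'rc']

`|` is ordered: at each position the engine commits to the first alternative that works.
Matches: at [0:5] match 'rcoby', group 1 = 'rcob'; at [5:14] match 'rcyioik5j', group 1 = 'rc'.
Because there's exactly one group, `findall` drops the full match and keeps group 1 from each hit.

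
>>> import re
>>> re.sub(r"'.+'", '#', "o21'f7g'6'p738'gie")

Matches: at [3:15] → "'f7g'6'p738'".
Every occurrence is swapped for '#'.

'o21#gie'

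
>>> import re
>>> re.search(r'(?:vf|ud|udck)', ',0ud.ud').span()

`search` walks the string left to right and returns the first match it finds.
The match spans [2:4] → 'ud'.

(2, 4)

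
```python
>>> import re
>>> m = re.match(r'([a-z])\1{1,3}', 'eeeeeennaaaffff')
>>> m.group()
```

'eeee'

`re.match` only tries the pattern at the start of the string.
The match spans [0:4] → 'eeee'.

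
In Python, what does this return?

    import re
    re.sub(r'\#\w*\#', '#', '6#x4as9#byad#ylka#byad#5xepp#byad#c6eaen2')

'6#byad#byad#byad#c6eaen2'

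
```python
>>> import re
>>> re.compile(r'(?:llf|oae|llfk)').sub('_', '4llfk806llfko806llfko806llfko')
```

'4_k806_ko806_ko806_ko'

The regex engine tests alternatives in the order written; an earlier branch that matches wins even if a later one would match more.
`sub` substitutes '_' at each match site.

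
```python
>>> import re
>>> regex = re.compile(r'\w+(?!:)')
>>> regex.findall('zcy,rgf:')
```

['zcy', 'rg']

The negative lookaround is zero-width — it rules out positions where the adjacent text would match, without consuming anything.
Matches: at [0:3] → 'zcy'; at [4:6] → 'rg'.
`findall` yields the raw match text (2 of them) because the pattern has no groups.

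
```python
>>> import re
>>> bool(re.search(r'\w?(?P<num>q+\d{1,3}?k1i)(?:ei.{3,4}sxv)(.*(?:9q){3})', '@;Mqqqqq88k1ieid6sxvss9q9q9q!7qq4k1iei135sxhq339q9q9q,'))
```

False

Here the pattern never matches, so the call returns None, and `bool(None)` is False.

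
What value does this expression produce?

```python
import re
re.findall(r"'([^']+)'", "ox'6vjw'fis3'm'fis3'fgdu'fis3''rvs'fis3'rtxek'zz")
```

Matches: at [2:8] match "'6vjw'", group 1 = '6vjw'; at [12:15] match "'m'", group 1 = 'm'; at [19:25] match "'fgdu'", group 1 = 'fgdu'; at [30:35] match "'rvs'", group 1 = 'rvs'; at [39:46] match "'rtxek'", group 1 = 'rtxek'.
Because there's exactly one group, `findall` drops the full match and keeps group 1 from each hit.

['6vjw', 'm', 'fgdu', 'rvs', 'rtxek']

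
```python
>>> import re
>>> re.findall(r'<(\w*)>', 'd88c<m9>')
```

Walking the string: at [4:8] match '<m9>', group 1 = 'm9'.
With a single group, `findall` returns only what that group captured — 1 item.

['m9']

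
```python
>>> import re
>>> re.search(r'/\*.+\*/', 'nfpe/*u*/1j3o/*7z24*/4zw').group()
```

'/*u*/1j3o/*7z24*/'

Unlike `match`, `search` isn't anchored — it looks for the pattern anywhere in the string.
The match spans [4:21] → '/*u*/1j3o/*7z24*/'.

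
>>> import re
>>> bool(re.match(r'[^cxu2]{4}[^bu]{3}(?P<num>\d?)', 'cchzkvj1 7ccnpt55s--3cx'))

`match` is anchored at position 0; if the pattern doesn't fit there, it returns None.
Here the string doesn't start with a match, so the call returns None, and `bool(None)` is False.

False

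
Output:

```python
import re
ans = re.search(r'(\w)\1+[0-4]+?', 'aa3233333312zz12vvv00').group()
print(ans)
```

A backreference is literal: `\1` must see the identical characters the first group matched.
`search` walks the string left to right and returns the first match it finds.
The match spans [0:3] → 'aa3'.
Captured: group 1 = 'a'.

aa3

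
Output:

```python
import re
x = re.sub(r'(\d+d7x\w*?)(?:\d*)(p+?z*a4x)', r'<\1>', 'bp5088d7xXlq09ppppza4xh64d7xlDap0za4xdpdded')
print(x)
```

bp<5088d7xXlq>h64d7xlDap0za4xdpdded

The replacement refers to a captured group, so each match is rewritten using its own captured text.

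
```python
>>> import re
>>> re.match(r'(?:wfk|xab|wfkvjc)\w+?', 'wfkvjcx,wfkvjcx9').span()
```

(0, 4)

`|` is ordered: at each position the engine commits to the first alternative that works.
`re.match` only tries the pattern at the start of the string.
The match spans [0:4] → 'wfkv'.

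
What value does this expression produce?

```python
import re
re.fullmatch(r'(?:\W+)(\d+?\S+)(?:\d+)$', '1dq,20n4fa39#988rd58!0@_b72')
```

None

`re.fullmatch` is like wrapping the pattern in `^…$` (in single-line mode).
Here the pattern can't cover the whole string, so the call returns None.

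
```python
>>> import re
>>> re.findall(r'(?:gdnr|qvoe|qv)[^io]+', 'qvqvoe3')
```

['qvqv']

No capturing groups, so `findall` returns the 1 full match string.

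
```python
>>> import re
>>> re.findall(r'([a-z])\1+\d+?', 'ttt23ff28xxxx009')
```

['t', 'f', 'x']

`\1` is not a pattern — it's the concrete string captured by group 1, re-applied verbatim.
Scanning left to right: at [0:4] match 'ttt2', group 1 = 't'; at [5:8] match 'ff2', group 1 = 'f'; at [9:14] match 'xxxx0', group 1 = 'x'.
With a single group, `findall` returns only what that group captured — 3 items.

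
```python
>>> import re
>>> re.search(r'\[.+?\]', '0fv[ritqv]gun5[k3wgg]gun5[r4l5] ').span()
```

The match spans [3:10] → '[ritqv]'.

(3, 10)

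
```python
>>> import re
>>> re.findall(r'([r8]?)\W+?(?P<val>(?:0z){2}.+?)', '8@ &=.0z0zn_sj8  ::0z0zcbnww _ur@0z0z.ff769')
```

[('8', '0z0zn'), ('8', '0z0zc'), ('r', '0z0z.')]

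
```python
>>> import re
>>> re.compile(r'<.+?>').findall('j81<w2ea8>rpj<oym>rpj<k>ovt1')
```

Because the quantifier is non-greedy, it stops expanding at the earliest point where the rest of the pattern can succeed.
`findall` yields the raw match text (3 of them) because the pattern has no groups.

['<w2ea8>', '<oym>', '<k>']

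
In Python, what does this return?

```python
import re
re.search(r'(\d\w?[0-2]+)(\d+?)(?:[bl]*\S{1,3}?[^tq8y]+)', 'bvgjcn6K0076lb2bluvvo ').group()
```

'6K0076lb2bluvvo '

The pattern matches a digit, then optionally a word character, then one or more of a character in [0-2] (captured); then one or more of a digit (lazy) (captured); then zero or more of one of [bl], then 1 to 3 of a non-whitespace character (lazy), then one or more of any character except [tq8y] (non-capturing group).
`search` walks the string left to right and returns the first match it finds.
The match spans [6:22] → '6K0076lb2bluvvo '.
Captured: group 1 = '6K00', group 2 = '7'.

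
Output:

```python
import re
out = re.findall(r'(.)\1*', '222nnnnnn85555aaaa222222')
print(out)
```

`\1` is not a pattern — it's the concrete string captured by group 1, re-applied verbatim.
`findall` collects group 1 from each match (6 total).

['2', 'n', '8', '5', 'a', '2']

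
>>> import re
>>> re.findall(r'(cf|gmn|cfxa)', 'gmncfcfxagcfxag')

['gmn', 'cf', 'cf', 'cf']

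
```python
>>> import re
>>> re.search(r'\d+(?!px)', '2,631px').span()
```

The negative lookahead/lookbehind blocks any match where the forbidden context is present.
The match spans [0:1] → '2'.

(0, 1)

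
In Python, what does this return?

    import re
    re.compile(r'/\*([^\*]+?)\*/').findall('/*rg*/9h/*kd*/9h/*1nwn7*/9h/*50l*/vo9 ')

['rg', 'kd', '1nwn7', '50l']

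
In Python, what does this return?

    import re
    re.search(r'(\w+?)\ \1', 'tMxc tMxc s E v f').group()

'tMxc tMxc'

`\1` is not a pattern — it's the concrete string captured by group 1, re-applied verbatim.
`re.search` scans for the first position where the pattern succeeds.
The match spans [0:9] → 'tMxc tMxc'.
Captured: group 1 = 'tMxc'.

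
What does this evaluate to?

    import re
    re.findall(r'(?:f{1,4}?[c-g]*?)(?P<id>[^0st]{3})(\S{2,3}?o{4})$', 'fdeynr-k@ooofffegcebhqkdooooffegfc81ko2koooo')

The pattern matches 1 to 4 of the literal 'f' (lazy), then zero or more of a character in [c-g] (lazy) (non-capturing group); then exactly 3 of any character except [0st] (captured as 'id'); then 2 to 3 of a non-whitespace character (lazy), then exactly 4 of the literal 'o' (captured); then anchored at the end.
Matches: at [28:44] match 'ffegfc81ko2koooo', groups = ('81k', 'o2koooo').
Multiple groups make `findall` return tuples — one 2-tuple for the one match.

[('81k', 'o2koooo')]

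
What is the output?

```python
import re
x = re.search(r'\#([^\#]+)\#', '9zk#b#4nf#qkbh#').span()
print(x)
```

(3, 6)

The match spans [3:6] → '#b#'.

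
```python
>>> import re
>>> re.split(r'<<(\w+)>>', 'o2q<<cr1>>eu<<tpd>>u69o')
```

['o2q', 'cr1', 'eu', 'tpd', 'u69o']

Matches to split on: at [3:10] → '<<cr1>>'; at [12:19] → '<<tpd>>'.
With a capturing group present, the delimiter's captured portion is kept in the result list.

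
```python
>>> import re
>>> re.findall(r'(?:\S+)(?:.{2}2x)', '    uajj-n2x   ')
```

['uajj-n2x']

`findall` yields the raw match text (1 of them) because the pattern has no groups.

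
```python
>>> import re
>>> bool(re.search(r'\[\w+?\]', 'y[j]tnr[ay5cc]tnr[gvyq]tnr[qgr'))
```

True

The match spans [1:4] → '[j]'.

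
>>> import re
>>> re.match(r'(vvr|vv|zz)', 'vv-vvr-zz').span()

(0, 2)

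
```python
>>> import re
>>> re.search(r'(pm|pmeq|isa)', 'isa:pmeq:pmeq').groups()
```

('isa',)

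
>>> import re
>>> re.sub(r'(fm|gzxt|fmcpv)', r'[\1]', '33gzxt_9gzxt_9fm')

Matches: at [2:6] → 'gzxt'; at [8:12] → 'gzxt'; at [14:16] → 'fm'.
Each match is replaced using the text its own group 1 captured.

'33[gzxt]_9[gzxt]_9[fm]'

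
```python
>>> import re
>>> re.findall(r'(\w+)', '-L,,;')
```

One capturing group, so `findall` returns just the captured substring from the one match — 1 in all.

['L']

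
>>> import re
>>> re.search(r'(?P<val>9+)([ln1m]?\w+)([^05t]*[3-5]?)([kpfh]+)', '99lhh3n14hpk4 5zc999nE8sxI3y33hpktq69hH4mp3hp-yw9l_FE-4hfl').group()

The match spans [0:12] → '99lhh3n14hpk'.

'99lhh3n14hpk'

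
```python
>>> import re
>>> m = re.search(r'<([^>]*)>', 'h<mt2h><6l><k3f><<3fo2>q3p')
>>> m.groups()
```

('mt2h',)

`search` walks the string left to right and returns the first match it finds.
The match spans [1:7] → '<mt2h>'.
Captured: group 1 = 'mt2h'.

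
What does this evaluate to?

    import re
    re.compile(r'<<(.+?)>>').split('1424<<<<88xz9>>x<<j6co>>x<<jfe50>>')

A non-greedy quantifier consumes as few characters as it can — just enough that the remainder of the pattern still matches from where it stops; whatever follows it matches normally.
Matches to split on: at [4:15] → '<<<<88xz9>>'; at [16:24] → '<<j6co>>'; at [25:34] → '<<jfe50>>'.
The group in the pattern means `split` returns the separators' captures alongside the pieces.

['1424', '<<88xz9', 'x', 'j6co', 'x', 'jfe50', '']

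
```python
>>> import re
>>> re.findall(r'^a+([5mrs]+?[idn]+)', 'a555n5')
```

['555n']

This matches anchored at the start of the string; then one or more of a literal 'a'; then one or more of one of [5mrs] (lazy), then one or more of one of [idn] (captured).
Matches: at [0:5] match 'a555n', group 1 = '555n'.
`findall` collects group 1 from the one match (1 total).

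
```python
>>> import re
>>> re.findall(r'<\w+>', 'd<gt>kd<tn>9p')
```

['<gt>', '<tn>']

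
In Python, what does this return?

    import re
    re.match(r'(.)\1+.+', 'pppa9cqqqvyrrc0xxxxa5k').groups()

('p',)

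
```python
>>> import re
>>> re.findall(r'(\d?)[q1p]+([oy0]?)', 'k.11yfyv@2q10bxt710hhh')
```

[('1', 'y'), ('2', '0'), ('7', '0')]

Pattern: optionally a digit (captured); then one or more of one of [q1p]; then optionally one of [oy0] (captured).
Matches: at [2:5] match '11y', groups = ('1', 'y'); at [9:13] match '2q10', groups = ('2', '0'); at [16:19] match '710', groups = ('7', '0').
2 groups means each result is a tuple of 2 captured strings — 3 here.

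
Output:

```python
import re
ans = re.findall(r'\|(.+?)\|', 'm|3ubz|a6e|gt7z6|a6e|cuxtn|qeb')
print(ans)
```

['3ubz', 'gt7z6', 'cuxtn']

The `?` after the quantifier makes it lazy — it takes as little as possible before letting the rest of the pattern try.
Scanning left to right: at [1:7] match '|3ubz|', group 1 = '3ubz'; at [10:17] match '|gt7z6|', group 1 = 'gt7z6'; at [20:27] match '|cuxtn|', group 1 = 'cuxtn'.
One capturing group, so `findall` returns just the captured substring from each match — 3 in all.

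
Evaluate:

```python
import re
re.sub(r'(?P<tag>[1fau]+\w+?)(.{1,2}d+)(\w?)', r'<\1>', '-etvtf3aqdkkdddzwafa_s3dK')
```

'-etvt<f3>kdddzw<afa_>'

The pattern matches one or more of one of [1fau], then one or more of a word character (lazy) (captured as 'tag'); then 1 to 2 of any character, then one or more of the literal 'd' (captured); then optionally a word character (captured).
Matches: at [5:11] → 'f3aqdk'; at [17:25] → 'afa_s3dK'.
`\1` in the replacement pulls in group 1's text for each match.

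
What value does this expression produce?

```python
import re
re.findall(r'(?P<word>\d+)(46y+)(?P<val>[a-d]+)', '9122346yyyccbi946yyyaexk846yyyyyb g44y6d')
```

Pattern: one or more of a digit (captured as 'word'); then the literal '46', then one or more of the literal 'y' (captured); then one or more of a character in [a-d] (captured as 'val').
Matches: at [0:13] match '9122346yyyccb', groups = ('91223', '46yyy', 'ccb'); at [14:21] match '946yyya', groups = ('9', '46yyy', 'a'); at [24:33] match '846yyyyyb', groups = ('8', '46yyyyy', 'b').
With 3 capturing groups, `findall` returns a 3-tuple per match.

[('91223', '46yyy', 'ccb'), ('9', '46yyy', 'a'), ('8', '46yyyyy', 'b')]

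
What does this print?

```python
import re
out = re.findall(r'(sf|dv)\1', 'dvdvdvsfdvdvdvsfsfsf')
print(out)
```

A backreference is literal: `\1` must see the identical characters the first group matched.
Because there's exactly one group, `findall` drops the full match and keeps group 1 from each hit.

['dv', 'dv', 'sf']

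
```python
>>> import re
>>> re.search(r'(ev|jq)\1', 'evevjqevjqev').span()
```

(0, 4)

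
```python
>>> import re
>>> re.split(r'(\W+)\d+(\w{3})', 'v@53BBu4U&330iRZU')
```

['v', '@', 'BBu', '4U', '&', 'iRZ', 'U']

Pattern: one or more of a non-word character (captured); then one or more of a digit; then exactly 3 of a word character (captured).
Matches to split on: at [1:7] → '@53BBu'; at [9:16] → '&330iRZ'.
`re.split` interleaves the captured-group text with the surrounding fragments.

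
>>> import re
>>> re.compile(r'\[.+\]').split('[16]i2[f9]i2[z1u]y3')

Matches to split on: at [0:17] → '[16]i2[f9]i2[z1u]'.
Each match becomes a cut point; 2 segments remain.

['', 'y3']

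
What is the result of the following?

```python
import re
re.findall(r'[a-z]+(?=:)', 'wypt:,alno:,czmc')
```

['wypt', 'alno']

Lookahead/lookbehind check context without consuming it, so the matched span excludes the asserted characters.
`findall` yields the raw match text (2 of them) because the pattern has no groups.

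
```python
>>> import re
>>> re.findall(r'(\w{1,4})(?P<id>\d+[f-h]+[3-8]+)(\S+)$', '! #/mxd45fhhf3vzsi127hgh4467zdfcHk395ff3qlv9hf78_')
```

[('mxd4', '5fhhf3', 'vzsi127hgh4467zdfcHk395ff3qlv9hf78_')]

This matches 1 to 4 of a word character (captured); then one or more of a digit, then one or more of a character in [f-h], then one or more of a character in [3-8] (captured as 'id'); then one or more of a non-whitespace character (captured); then anchored at the end.
Walking the string: at [4:49] match 'mxd45fhhf3vzsi127hgh4467zdfcHk395ff3qlv9hf78_', groups = ('mxd4', '5fhhf3', 'vzsi127hgh4467zdfcHk395ff3qlv9hf78_').
`findall` packs the 3 group values into a tuple for every match.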